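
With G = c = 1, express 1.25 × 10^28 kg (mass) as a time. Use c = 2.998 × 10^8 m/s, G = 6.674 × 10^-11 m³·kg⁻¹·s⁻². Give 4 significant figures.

Mass → time via G/c³.
1.25 × 10^28 kg × (G/c³) = 3.096 × 10^-8 s

3.096 × 10^-8 s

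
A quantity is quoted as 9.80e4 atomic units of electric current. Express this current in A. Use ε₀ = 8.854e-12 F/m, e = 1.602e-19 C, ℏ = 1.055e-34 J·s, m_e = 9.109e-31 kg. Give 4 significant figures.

648 A

One atomic unit of electric current: I_au = e E_h/ℏ = m_e e⁵/((4πε₀)²ℏ³) = 6.612e-3 A.
9.80e4 × 6.612e-3 A = 648 A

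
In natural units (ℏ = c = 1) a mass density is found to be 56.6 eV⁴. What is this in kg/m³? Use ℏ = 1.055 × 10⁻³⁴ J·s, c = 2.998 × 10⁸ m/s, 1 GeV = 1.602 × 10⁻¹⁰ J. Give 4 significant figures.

1.311 × 10⁻¹⁴ kg/m³

Mass density is [E]/(c²[L]³) = [E]⁴/(ℏ³c⁵).
1 GeV⁴ → 1/(ℏ³c⁵) × (1 GeV in J)⁴ = 2.316 × 10²⁰ kg/m³.
Convert the energy scale: 56.6 eV⁴ = 5.66 × 10⁻³⁵ GeV⁴.
Result: 5.66 × 10⁻³⁵ × 2.316 × 10²⁰ = 1.311 × 10⁻¹⁴ kg/m³.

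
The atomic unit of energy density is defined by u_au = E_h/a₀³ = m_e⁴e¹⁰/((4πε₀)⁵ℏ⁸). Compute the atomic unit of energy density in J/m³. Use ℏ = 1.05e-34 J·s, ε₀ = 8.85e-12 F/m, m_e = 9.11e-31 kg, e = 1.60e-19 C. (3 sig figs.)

u_au = E_h/a₀³ = m_e⁴e¹⁰/((4πε₀)⁵ℏ⁸)
E_h = 4.38e-18 J
a₀ = 5.26e-11 m
E_h/a₀³ = 3.01e13 J/m³

3.01e13 J/m³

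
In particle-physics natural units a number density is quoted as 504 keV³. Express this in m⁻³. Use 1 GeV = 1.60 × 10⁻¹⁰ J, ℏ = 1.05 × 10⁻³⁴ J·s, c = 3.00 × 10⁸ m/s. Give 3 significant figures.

6.60 × 10³¹ m⁻³

Number density is [L]⁻³ = [E]³/(ℏc)³.
1 GeV³ → 1/(ℏc)³ × (1 GeV in J)³ = 1.31 × 10⁴⁷ m⁻³.
Convert the energy scale: 504 keV³ = 5.04 × 10⁻¹⁶ GeV³.
Result: 5.04 × 10⁻¹⁶ × 1.31 × 10⁴⁷ = 6.60 × 10³¹ m⁻³.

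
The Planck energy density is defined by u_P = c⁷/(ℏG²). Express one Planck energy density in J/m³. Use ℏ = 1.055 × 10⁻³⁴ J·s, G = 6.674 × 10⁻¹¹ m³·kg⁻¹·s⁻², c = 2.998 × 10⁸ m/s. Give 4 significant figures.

4.632 × 10¹¹³ J/m³

u_P = c⁷/(ℏG²)
  = 2.177 × 10⁵⁹ / 4.699 × 10⁻⁵⁵
  = 4.632 × 10¹¹³ J/m³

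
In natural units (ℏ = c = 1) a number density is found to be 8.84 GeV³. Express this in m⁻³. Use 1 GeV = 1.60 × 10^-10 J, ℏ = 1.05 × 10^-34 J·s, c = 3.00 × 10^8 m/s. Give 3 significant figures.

Number density is [L]⁻³ = [E]³/(ℏc)³.
1 GeV³ → 1/(ℏc)³ × (1 GeV in J)³ = 1.31 × 10^47 m⁻³.
Result: 8.84 × 1.31 × 10^47 = 1.16 × 10^48 m⁻³.

1.16 × 10^48 m⁻³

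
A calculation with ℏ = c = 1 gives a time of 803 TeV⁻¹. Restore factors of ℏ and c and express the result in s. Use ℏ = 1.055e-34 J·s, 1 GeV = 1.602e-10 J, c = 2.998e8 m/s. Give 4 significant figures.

A time is [E]⁻¹ in ℏ=c=1; restore one factor of ℏ.
1 GeV⁻¹ → ℏ × (1 GeV in J)⁻¹ = 6.586e-25 s.
Convert the energy scale: 803 TeV⁻¹ = 0.803 GeV⁻¹.
Result: 0.803 × 6.586e-25 = 5.288e-25 s.

5.288e-25 s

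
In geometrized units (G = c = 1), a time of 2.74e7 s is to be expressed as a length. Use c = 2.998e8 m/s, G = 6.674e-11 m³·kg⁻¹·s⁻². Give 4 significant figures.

Time → length via c.
2.74e7 s × (c) = 8.215e15 m

8.215e15 m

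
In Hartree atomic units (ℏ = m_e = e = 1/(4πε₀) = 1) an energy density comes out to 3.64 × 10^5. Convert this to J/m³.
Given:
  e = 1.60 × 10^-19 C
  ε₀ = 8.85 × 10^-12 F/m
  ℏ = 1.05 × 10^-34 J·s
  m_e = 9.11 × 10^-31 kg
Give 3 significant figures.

1.10 × 10^19 J/m³

One atomic unit of energy density: u_au = E_h/a₀³ = m_e⁴e¹⁰/((4πε₀)⁵ℏ⁸) = 3.01 × 10^13 J/m³.
3.64 × 10^5 × 3.01 × 10^13 J/m³ = 1.10 × 10^19 J/m³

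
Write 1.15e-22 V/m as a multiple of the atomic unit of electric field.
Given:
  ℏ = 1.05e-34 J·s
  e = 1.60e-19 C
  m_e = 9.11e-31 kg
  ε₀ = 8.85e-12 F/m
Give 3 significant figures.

atomic unit of electric field: E_au = E_h/(e a₀) = m_e²e⁵/((4πε₀)³ℏ⁴) = 5.20e11 V/m.
1.15e-22 / 5.20e11 = 2.21e-34

2.21e-34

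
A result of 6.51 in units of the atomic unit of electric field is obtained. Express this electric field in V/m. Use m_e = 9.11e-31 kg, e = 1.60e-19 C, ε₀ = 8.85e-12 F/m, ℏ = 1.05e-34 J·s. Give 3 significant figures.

3.39e12 V/m

One atomic unit of electric field: E_au = E_h/(e a₀) = m_e²e⁵/((4πε₀)³ℏ⁴) = 5.20e11 V/m.
6.51 × 5.20e11 V/m = 3.39e12 V/m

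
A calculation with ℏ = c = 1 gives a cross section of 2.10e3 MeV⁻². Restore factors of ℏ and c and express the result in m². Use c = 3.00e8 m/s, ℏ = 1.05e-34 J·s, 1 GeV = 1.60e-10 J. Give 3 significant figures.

8.14e-23 m²

Area is [L]² = [E]⁻²·(ℏc)²; restore (ℏc)².
1 GeV⁻² → (ℏc)² × (1 GeV in J)⁻² = 3.88e-32 m².
Convert the energy scale: 2.10e3 MeV⁻² = 2.10e9 GeV⁻².
Result: 2.10e9 × 3.88e-32 = 8.14e-23 m².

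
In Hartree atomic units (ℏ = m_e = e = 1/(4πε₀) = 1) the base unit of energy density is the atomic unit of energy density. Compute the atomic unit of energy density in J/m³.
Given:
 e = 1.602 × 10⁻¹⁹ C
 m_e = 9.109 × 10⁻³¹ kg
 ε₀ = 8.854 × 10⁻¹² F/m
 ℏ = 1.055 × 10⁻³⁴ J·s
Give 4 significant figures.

u_au = E_h/a₀³ = m_e⁴e¹⁰/((4πε₀)⁵ℏ⁸)
E_h = 4.354 × 10⁻¹⁸ J
a₀ = 5.297 × 10⁻¹¹ m
E_h/a₀³ = 2.929 × 10¹³ J/m³

2.929 × 10¹³ J/m³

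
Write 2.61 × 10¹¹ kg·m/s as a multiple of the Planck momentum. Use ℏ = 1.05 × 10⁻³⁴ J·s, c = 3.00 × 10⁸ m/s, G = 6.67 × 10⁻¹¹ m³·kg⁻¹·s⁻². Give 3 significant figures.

Planck momentum: p_P = √(ℏc³/G) = 6.52 kg·m/s.
2.61 × 10¹¹ / 6.52 = 4.00 × 10¹⁰

4.00 × 10¹⁰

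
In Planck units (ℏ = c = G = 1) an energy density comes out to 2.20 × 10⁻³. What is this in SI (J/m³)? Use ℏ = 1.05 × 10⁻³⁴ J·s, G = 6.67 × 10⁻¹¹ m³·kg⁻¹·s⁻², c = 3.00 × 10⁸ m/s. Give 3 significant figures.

One Planck energy density: u_P = c⁷/(ℏG²) = 4.68 × 10¹¹³ J/m³.
2.20 × 10⁻³ × 4.68 × 10¹¹³ J/m³ = 1.03 × 10¹¹¹ J/m³

1.03 × 10¹¹¹ J/m³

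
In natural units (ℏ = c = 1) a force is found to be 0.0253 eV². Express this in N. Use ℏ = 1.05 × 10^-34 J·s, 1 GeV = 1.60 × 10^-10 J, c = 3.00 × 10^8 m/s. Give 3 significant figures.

2.06 × 10^-14 N

Force is [E]/[L] = [E]²/(ℏc); restore (ℏc)⁻¹.
1 GeV² → 1/(ℏc) × (1 GeV in J)² = 8.13 × 10^5 N.
Convert the energy scale: 0.0253 eV² = 2.53 × 10^-20 GeV².
Result: 2.53 × 10^-20 × 8.13 × 10^5 = 2.06 × 10^-14 N.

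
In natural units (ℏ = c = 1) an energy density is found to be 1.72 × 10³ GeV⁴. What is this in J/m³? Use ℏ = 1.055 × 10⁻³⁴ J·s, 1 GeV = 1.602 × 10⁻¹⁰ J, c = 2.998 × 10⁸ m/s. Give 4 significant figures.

3.580 × 10⁴⁰ J/m³

[E]/[L]³ = [E]⁴/(ℏc)³; restore (ℏc)⁻³.
1 GeV⁴ → 1/(ℏc)³ × (1 GeV in J)⁴ = 2.082 × 10³⁷ J/m³.
Result: 1.72 × 10³ × 2.082 × 10³⁷ = 3.580 × 10⁴⁰ J/m³.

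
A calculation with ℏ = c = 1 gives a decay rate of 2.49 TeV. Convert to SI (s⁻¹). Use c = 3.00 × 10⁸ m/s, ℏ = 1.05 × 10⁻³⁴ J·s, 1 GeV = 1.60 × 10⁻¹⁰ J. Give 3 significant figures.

A rate is [E]/ℏ; divide by ℏ.
1 GeV → 1/ℏ × (1 GeV in J) = 1.52 × 10²⁴ s⁻¹.
Convert the energy scale: 2.49 TeV = 2.49 × 10³ GeV.
Result: 2.49 × 10³ × 1.52 × 10²⁴ = 3.79 × 10²⁷ s⁻¹.

3.79 × 10²⁷ s⁻¹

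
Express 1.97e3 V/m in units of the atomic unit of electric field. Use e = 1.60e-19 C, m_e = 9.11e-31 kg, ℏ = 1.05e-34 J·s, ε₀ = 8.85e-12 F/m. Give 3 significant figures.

3.78e-9

atomic unit of electric field: E_au = E_h/(e a₀) = m_e²e⁵/((4πε₀)³ℏ⁴) = 5.20e11 V/m.
1.97e3 / 5.20e11 = 3.78e-9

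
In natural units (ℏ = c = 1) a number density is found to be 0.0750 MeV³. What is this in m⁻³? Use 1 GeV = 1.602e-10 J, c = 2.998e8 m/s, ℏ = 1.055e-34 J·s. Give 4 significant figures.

Number density is [L]⁻³ = [E]³/(ℏc)³.
1 GeV³ → 1/(ℏc)³ × (1 GeV in J)³ = 1.299e47 m⁻³.
Convert the energy scale: 0.0750 MeV³ = 7.50e-11 GeV³.
Result: 7.50e-11 × 1.299e47 = 9.745e36 m⁻³.

9.745e36 m⁻³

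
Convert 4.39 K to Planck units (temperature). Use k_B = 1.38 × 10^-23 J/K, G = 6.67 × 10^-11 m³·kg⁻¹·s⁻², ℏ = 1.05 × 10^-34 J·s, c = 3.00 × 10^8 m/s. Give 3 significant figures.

3.10 × 10^-32

Planck temperature: T_P = √(ℏc⁵/G) / k_B = 1.42 × 10^32 K.
4.39 / 1.42 × 10^32 = 3.10 × 10^-32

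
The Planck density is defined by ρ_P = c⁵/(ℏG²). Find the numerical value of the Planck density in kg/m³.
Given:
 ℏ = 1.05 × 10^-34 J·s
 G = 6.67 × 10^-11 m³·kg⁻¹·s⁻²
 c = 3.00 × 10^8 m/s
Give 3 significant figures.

5.20 × 10^96 kg/m³

ρ_P = c⁵/(ℏG²)
  = 2.43 × 10^42 / 4.67 × 10^-55
  = 5.20 × 10^96 kg/m³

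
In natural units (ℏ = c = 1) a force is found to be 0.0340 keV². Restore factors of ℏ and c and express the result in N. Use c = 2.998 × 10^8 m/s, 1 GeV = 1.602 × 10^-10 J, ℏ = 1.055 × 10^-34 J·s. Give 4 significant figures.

Force is [E]/[L] = [E]²/(ℏc); restore (ℏc)⁻¹.
1 GeV² → 1/(ℏc) × (1 GeV in J)² = 8.114 × 10^5 N.
Convert the energy scale: 0.0340 keV² = 3.40 × 10^-14 GeV².
Result: 3.40 × 10^-14 × 8.114 × 10^5 = 2.759 × 10^-8 N.

2.759 × 10^-8 N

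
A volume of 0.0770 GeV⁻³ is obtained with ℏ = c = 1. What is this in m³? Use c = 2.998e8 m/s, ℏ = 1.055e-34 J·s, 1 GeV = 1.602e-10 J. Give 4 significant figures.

5.926e-49 m³

Volume is [L]³ = [E]⁻³·(ℏc)³.
1 GeV⁻³ → (ℏc)³ × (1 GeV in J)⁻³ = 7.696e-48 m³.
Result: 0.0770 × 7.696e-48 = 5.926e-49 m³.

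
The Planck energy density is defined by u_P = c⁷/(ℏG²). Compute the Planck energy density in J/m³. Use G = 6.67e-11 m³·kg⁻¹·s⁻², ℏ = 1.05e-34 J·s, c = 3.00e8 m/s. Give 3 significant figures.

4.68e113 J/m³

u_P = c⁷/(ℏG²)
  = 2.19e59 / 4.67e-55
  = 4.68e113 J/m³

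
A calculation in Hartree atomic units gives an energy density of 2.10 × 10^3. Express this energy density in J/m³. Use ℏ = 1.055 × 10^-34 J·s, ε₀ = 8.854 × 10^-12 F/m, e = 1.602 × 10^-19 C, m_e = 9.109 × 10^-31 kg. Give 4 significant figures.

One atomic unit of energy density: u_au = E_h/a₀³ = m_e⁴e¹⁰/((4πε₀)⁵ℏ⁸) = 2.929 × 10^13 J/m³.
2.10 × 10^3 × 2.929 × 10^13 J/m³ = 6.151 × 10^16 J/m³

6.151 × 10^16 J/m³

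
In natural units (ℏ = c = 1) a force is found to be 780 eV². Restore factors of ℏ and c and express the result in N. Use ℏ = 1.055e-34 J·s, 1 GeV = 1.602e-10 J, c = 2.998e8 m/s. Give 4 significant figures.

6.329e-10 N

Force is [E]/[L] = [E]²/(ℏc); restore (ℏc)⁻¹.
1 GeV² → 1/(ℏc) × (1 GeV in J)² = 8.114e5 N.
Convert the energy scale: 780 eV² = 7.80e-16 GeV².
Result: 7.80e-16 × 8.114e5 = 6.329e-10 N.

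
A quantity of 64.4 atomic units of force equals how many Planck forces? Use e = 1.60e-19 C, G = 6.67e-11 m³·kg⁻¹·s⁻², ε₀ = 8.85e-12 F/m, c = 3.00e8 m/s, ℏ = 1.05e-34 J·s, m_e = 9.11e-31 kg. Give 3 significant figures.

atomic unit of force: F_au = E_h/a₀ = m_e²e⁶/((4πε₀)³ℏ⁴) = 8.33e-8 N
Planck force: F_P = c⁴/G = 1.21e44 N
64.4 × 8.33e-8 / 1.21e44 = 4.42e-50

4.42e-50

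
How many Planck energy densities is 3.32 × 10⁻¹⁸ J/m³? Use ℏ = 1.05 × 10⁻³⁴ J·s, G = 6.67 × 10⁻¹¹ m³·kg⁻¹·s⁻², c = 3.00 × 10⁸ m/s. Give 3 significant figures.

Planck energy density: u_P = c⁷/(ℏG²) = 4.68 × 10¹¹³ J/m³.
3.32 × 10⁻¹⁸ / 4.68 × 10¹¹³ = 7.09 × 10⁻¹³²

7.09 × 10⁻¹³²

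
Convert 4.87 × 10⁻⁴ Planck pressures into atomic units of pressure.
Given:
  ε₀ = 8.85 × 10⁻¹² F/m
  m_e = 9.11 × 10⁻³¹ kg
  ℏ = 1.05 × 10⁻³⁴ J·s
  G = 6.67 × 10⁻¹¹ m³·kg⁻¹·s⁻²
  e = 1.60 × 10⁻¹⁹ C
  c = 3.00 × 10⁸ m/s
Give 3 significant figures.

7.57 × 10⁹⁶

Planck pressure: p_P = c⁷/(ℏG²) = 4.68 × 10¹¹³ Pa
atomic unit of pressure: P_au = E_h/a₀³ = m_e⁴e¹⁰/((4πε₀)⁵ℏ⁸) = 3.01 × 10¹³ Pa
4.87 × 10⁻⁴ × 4.68 × 10¹¹³ / 3.01 × 10¹³ = 7.57 × 10⁹⁶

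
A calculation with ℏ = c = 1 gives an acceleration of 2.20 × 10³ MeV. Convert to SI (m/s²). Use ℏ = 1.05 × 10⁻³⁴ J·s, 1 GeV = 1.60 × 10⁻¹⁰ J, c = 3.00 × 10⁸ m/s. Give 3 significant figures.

Acceleration is [L]/[T]² = c·[E]/ℏ.
1 GeV → c/ℏ × (1 GeV in J) = 4.57 × 10³² m/s².
Convert the energy scale: 2.20 × 10³ MeV = 2.20 GeV.
Result: 2.20 × 4.57 × 10³² = 1.01 × 10³³ m/s².

1.01 × 10³³ m/s²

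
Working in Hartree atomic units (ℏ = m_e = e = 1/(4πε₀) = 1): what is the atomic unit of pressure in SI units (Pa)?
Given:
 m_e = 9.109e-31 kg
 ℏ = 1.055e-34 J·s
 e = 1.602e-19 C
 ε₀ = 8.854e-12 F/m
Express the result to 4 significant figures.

Dimensional analysis gives P_au = E_h/a₀³ = m_e⁴e¹⁰/((4πε₀)⁵ℏ⁸).
E_h = 4.354e-18 J
a₀ = 5.297e-11 m
E_h/a₀³ = 2.929e13 Pa

2.929e13 Pa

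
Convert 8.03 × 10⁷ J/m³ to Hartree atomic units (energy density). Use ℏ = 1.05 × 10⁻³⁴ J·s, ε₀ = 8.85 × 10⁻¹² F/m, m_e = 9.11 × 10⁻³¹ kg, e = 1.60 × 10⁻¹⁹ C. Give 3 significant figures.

atomic unit of energy density: u_au = E_h/a₀³ = m_e⁴e¹⁰/((4πε₀)⁵ℏ⁸) = 3.01 × 10¹³ J/m³.
8.03 × 10⁷ / 3.01 × 10¹³ = 2.67 × 10⁻⁶

2.67 × 10⁻⁶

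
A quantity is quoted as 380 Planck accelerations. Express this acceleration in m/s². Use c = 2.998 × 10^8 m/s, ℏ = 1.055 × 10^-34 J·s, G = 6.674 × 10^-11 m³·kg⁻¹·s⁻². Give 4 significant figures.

One Planck acceleration: a_P = √(c⁷/(ℏG)) = 5.560 × 10^51 m/s².
380 × 5.560 × 10^51 m/s² = 2.113 × 10^54 m/s²

2.113 × 10^54 m/s²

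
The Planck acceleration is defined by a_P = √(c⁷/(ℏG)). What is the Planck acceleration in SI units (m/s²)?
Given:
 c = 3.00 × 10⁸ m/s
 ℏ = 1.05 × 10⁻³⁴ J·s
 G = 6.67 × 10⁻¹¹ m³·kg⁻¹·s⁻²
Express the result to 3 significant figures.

a_P = √(c⁷/(ℏG))
  = √(3.12 × 10¹⁰³)
  = 5.59 × 10⁵¹ m/s²

5.59 × 10⁵¹ m/s²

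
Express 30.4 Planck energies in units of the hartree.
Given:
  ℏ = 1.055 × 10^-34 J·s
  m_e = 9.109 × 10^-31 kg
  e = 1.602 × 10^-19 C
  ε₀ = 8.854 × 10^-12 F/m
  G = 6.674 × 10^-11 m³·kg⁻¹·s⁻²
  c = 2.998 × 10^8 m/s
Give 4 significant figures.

Planck energy: E_P = √(ℏc⁵/G) = 1.957 × 10^9 J
hartree: E_h = m_e e⁴/(4πε₀ℏ)² = 4.354 × 10^-18 J
30.4 × 1.957 × 10^9 / 4.354 × 10^-18 = 1.366 × 10^28

1.366 × 10^28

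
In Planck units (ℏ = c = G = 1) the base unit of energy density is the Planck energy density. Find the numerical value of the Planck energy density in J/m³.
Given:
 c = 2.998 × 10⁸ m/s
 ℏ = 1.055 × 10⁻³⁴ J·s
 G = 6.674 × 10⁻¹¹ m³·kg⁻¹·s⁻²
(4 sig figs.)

u_P = c⁷/(ℏG²)
  = 2.177 × 10⁵⁹ / 4.699 × 10⁻⁵⁵
  = 4.632 × 10¹¹³ J/m³

4.632 × 10¹¹³ J/m³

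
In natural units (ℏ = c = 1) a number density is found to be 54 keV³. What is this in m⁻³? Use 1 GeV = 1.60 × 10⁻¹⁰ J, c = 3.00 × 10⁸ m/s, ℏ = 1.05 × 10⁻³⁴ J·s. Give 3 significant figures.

7.08 × 10³⁰ m⁻³

Number density is [L]⁻³ = [E]³/(ℏc)³.
1 GeV³ → 1/(ℏc)³ × (1 GeV in J)³ = 1.31 × 10⁴⁷ m⁻³.
Convert the energy scale: 54 keV³ = 5.40 × 10⁻¹⁷ GeV³.
Result: 5.40 × 10⁻¹⁷ × 1.31 × 10⁴⁷ = 7.08 × 10³⁰ m⁻³.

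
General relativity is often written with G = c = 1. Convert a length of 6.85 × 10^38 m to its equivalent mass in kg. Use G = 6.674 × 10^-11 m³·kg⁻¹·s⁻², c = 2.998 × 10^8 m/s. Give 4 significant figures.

Length → mass via c²/G.
6.85 × 10^38 m × (c²/G) = 9.225 × 10^65 kg

9.225 × 10^65 kg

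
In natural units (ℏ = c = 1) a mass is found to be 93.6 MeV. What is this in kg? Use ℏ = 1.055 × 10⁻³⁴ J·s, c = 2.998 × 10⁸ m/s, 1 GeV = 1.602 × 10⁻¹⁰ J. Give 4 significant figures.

1.668 × 10⁻²⁸ kg

Mass is [E]/c²; divide by c².
1 GeV → 1/c² × (1 GeV in J) = 1.782 × 10⁻²⁷ kg.
Convert the energy scale: 93.6 MeV = 0.0936 GeV.
Result: 0.0936 × 1.782 × 10⁻²⁷ = 1.668 × 10⁻²⁸ kg.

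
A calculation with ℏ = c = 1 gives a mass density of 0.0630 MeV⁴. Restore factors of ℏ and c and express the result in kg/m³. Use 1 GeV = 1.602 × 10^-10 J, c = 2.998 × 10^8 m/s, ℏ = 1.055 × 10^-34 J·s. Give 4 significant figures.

1.459 × 10^7 kg/m³

Mass density is [E]/(c²[L]³) = [E]⁴/(ℏ³c⁵).
1 GeV⁴ → 1/(ℏ³c⁵) × (1 GeV in J)⁴ = 2.316 × 10^20 kg/m³.
Convert the energy scale: 0.0630 MeV⁴ = 6.30 × 10^-14 GeV⁴.
Result: 6.30 × 10^-14 × 2.316 × 10^20 = 1.459 × 10^7 kg/m³.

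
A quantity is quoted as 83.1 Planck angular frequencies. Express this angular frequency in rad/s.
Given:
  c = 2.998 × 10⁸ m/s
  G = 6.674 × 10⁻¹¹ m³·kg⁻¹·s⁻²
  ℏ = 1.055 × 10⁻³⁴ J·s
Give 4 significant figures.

One Planck angular frequency: ω_P = √(c⁵/(ℏG)) = 1.855 × 10⁴³ rad/s.
83.1 × 1.855 × 10⁴³ rad/s = 1.541 × 10⁴⁵ rad/s

1.541 × 10⁴⁵ rad/s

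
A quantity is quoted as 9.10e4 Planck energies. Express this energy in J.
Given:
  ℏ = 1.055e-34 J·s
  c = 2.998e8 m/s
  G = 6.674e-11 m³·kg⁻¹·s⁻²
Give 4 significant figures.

1.781e14 J

One Planck energy: E_P = √(ℏc⁵/G) = 1.957e9 J.
9.10e4 × 1.957e9 J = 1.781e14 J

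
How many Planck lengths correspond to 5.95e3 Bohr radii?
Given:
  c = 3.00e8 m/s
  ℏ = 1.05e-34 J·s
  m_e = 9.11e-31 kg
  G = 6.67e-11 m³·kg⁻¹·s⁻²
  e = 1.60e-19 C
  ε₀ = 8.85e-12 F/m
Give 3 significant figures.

1.94e28

Bohr radius: a₀ = 4πε₀ℏ²/(m_e e²) = 5.26e-11 m
Planck length: ℓ_P = √(ℏG/c³) = 1.61e-35 m
5.95e3 × 5.26e-11 / 1.61e-35 = 1.94e28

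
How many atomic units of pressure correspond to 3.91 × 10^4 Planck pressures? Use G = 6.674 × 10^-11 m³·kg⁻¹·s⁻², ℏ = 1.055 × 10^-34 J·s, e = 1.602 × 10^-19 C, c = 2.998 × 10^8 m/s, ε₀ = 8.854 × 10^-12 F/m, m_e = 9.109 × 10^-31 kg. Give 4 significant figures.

Planck pressure: p_P = c⁷/(ℏG²) = 4.632 × 10^113 Pa
atomic unit of pressure: P_au = E_h/a₀³ = m_e⁴e¹⁰/((4πε₀)⁵ℏ⁸) = 2.929 × 10^13 Pa
3.91 × 10^4 × 4.632 × 10^113 / 2.929 × 10^13 = 6.183 × 10^104

6.183 × 10^104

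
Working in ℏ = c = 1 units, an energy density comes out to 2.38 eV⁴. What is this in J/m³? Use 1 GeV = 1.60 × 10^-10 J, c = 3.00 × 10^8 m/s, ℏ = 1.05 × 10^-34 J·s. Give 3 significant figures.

[E]/[L]³ = [E]⁴/(ℏc)³; restore (ℏc)⁻³.
1 GeV⁴ → 1/(ℏc)³ × (1 GeV in J)⁴ = 2.10 × 10^37 J/m³.
Convert the energy scale: 2.38 eV⁴ = 2.38 × 10^-36 GeV⁴.
Result: 2.38 × 10^-36 × 2.10 × 10^37 = 49.9 J/m³.

49.9 J/m³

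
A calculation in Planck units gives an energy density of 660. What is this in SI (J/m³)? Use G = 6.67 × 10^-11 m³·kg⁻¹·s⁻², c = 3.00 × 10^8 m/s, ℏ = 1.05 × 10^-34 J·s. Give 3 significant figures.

One Planck energy density: u_P = c⁷/(ℏG²) = 4.68 × 10^113 J/m³.
660 × 4.68 × 10^113 J/m³ = 3.09 × 10^116 J/m³

3.09 × 10^116 J/m³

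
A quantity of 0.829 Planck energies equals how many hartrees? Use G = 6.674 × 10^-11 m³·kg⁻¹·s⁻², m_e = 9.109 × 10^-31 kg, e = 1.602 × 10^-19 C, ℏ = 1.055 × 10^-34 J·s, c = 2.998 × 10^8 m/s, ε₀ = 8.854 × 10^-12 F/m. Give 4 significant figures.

3.725 × 10^26

Planck energy: E_P = √(ℏc⁵/G) = 1.957 × 10^9 J
hartree: E_h = m_e e⁴/(4πε₀ℏ)² = 4.354 × 10^-18 J
0.829 × 1.957 × 10^9 / 4.354 × 10^-18 = 3.725 × 10^26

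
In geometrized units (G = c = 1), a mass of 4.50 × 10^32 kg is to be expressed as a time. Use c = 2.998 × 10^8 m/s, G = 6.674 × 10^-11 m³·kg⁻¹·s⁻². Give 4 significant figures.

Mass → time via G/c³.
4.50 × 10^32 kg × (G/c³) = 1.115 × 10^-3 s

1.115 × 10^-3 s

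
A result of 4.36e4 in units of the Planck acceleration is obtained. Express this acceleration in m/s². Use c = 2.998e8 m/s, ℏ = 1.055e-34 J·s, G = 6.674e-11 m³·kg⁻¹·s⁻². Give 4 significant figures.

2.424e56 m/s²

One Planck acceleration: a_P = √(c⁷/(ℏG)) = 5.560e51 m/s².
4.36e4 × 5.560e51 m/s² = 2.424e56 m/s²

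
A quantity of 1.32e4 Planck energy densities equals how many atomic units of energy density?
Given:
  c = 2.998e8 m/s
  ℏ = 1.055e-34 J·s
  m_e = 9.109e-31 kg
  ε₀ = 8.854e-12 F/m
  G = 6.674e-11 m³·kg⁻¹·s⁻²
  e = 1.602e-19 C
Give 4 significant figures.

2.088e104

Planck energy density: u_P = c⁷/(ℏG²) = 4.632e113 J/m³
atomic unit of energy density: u_au = E_h/a₀³ = m_e⁴e¹⁰/((4πε₀)⁵ℏ⁸) = 2.929e13 J/m³
1.32e4 × 4.632e113 / 2.929e13 = 2.088e104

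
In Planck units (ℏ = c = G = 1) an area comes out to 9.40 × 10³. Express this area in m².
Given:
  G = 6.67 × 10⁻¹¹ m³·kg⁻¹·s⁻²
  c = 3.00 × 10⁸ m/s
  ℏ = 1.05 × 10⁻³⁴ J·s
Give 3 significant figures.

One Planck area: A_P = ℏG/c³ = 2.59 × 10⁻⁷⁰ m².
9.40 × 10³ × 2.59 × 10⁻⁷⁰ m² = 2.44 × 10⁻⁶⁶ m²

2.44 × 10⁻⁶⁶ m²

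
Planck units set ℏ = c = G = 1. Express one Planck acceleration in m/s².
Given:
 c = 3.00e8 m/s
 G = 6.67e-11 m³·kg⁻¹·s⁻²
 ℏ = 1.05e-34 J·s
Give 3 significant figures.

The unique combination of the constants set to 1 with dimensions of acceleration is a_P = √(c⁷/(ℏG)).
  = √(3.12e103)
  = 5.59e51 m/s²

5.59e51 m/s²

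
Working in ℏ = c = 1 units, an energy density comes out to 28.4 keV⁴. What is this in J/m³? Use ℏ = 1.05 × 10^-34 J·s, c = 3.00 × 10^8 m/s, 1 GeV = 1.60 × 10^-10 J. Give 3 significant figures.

[E]/[L]³ = [E]⁴/(ℏc)³; restore (ℏc)⁻³.
1 GeV⁴ → 1/(ℏc)³ × (1 GeV in J)⁴ = 2.10 × 10^37 J/m³.
Convert the energy scale: 28.4 keV⁴ = 2.84 × 10^-23 GeV⁴.
Result: 2.84 × 10^-23 × 2.10 × 10^37 = 5.95 × 10^14 J/m³.

5.95 × 10^14 J/m³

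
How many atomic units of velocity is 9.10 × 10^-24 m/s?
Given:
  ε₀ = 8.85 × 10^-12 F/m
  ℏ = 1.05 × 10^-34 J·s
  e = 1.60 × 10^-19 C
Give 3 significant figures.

4.15 × 10^-30

atomic unit of velocity: v_au = e²/(4πε₀ℏ) = 2.19 × 10^6 m/s.
9.10 × 10^-24 / 2.19 × 10^6 = 4.15 × 10^-30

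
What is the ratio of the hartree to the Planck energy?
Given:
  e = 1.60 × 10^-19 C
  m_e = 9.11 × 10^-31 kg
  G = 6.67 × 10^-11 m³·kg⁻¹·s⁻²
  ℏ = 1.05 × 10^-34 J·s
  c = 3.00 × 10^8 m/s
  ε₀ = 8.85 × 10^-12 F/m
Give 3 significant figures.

2.24 × 10^-27

hartree: E_h = m_e e⁴/(4πε₀ℏ)² = 4.38 × 10^-18 J
Planck energy: E_P = √(ℏc⁵/G) = 1.96 × 10^9 J
ratio = 4.38 × 10^-18 / 1.96 × 10^9 = 2.24 × 10^-27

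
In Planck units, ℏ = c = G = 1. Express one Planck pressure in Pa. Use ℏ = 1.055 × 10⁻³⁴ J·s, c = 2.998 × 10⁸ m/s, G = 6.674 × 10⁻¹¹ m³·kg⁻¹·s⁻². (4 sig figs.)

The unique combination of the constants set to 1 with dimensions of pressure is p_P = c⁷/(ℏG²).
  = 2.177 × 10⁵⁹ / 4.699 × 10⁻⁵⁵
  = 4.632 × 10¹¹³ Pa

4.632 × 10¹¹³ Pa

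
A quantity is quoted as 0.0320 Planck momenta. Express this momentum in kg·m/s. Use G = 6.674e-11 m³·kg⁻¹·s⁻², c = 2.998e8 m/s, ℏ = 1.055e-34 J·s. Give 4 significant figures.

0.2088 kg·m/s

One Planck momentum: p_P = √(ℏc³/G) = 6.527 kg·m/s.
0.0320 × 6.527 kg·m/s = 0.2088 kg·m/s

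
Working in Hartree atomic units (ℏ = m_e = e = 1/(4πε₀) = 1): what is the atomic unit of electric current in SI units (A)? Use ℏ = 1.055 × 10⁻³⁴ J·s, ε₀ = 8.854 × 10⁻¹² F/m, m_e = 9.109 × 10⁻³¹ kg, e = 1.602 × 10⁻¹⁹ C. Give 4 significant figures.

Dimensional analysis gives I_au = e E_h/ℏ = m_e e⁵/((4πε₀)²ℏ³).
E_h = 4.354 × 10⁻¹⁸ J
e·E_h/ℏ = 6.612 × 10⁻³ A

6.612 × 10⁻³ A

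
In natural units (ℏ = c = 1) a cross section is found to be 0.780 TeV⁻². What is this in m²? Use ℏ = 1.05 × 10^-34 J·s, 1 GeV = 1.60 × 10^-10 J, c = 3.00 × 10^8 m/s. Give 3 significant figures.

Area is [L]² = [E]⁻²·(ℏc)²; restore (ℏc)².
1 GeV⁻² → (ℏc)² × (1 GeV in J)⁻² = 3.88 × 10^-32 m².
Convert the energy scale: 0.780 TeV⁻² = 7.80 × 10^-7 GeV⁻².
Result: 7.80 × 10^-7 × 3.88 × 10^-32 = 3.02 × 10^-38 m².

3.02 × 10^-38 m²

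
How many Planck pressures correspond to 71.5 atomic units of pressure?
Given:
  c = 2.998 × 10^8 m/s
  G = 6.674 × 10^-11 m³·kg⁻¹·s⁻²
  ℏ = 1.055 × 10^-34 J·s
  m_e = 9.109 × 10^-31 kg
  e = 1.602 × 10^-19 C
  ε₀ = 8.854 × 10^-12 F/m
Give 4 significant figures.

atomic unit of pressure: P_au = E_h/a₀³ = m_e⁴e¹⁰/((4πε₀)⁵ℏ⁸) = 2.929 × 10^13 Pa
Planck pressure: p_P = c⁷/(ℏG²) = 4.632 × 10^113 Pa
71.5 × 2.929 × 10^13 / 4.632 × 10^113 = 4.521 × 10^-99

4.521 × 10^-99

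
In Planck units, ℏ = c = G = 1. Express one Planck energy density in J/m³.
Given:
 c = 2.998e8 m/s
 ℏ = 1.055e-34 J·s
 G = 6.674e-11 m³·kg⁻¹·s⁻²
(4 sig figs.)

From ℏ = c = G = 1 the energy density scale is u_P = c⁷/(ℏG²).
  = 2.177e59 / 4.699e-55
  = 4.632e113 J/m³

4.632e113 J/m³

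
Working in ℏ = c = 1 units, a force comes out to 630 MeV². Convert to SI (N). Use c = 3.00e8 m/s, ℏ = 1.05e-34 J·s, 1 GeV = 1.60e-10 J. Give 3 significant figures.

Force is [E]/[L] = [E]²/(ℏc); restore (ℏc)⁻¹.
1 GeV² → 1/(ℏc) × (1 GeV in J)² = 8.13e5 N.
Convert the energy scale: 630 MeV² = 6.30e-4 GeV².
Result: 6.30e-4 × 8.13e5 = 512 N.

512 N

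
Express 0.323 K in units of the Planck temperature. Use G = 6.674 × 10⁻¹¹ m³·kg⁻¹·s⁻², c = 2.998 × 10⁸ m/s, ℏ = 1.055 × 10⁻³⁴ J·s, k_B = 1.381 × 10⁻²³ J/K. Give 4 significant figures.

Planck temperature: T_P = √(ℏc⁵/G) / k_B = 1.417 × 10³² K.
0.323 / 1.417 × 10³² = 2.280 × 10⁻³³

2.280 × 10⁻³³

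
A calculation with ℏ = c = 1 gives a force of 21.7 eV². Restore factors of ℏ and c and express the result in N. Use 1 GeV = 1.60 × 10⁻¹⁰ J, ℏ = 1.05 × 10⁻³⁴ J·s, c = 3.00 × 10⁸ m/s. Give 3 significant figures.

1.76 × 10⁻¹¹ N

Force is [E]/[L] = [E]²/(ℏc); restore (ℏc)⁻¹.
1 GeV² → 1/(ℏc) × (1 GeV in J)² = 8.13 × 10⁵ N.
Convert the energy scale: 21.7 eV² = 2.17 × 10⁻¹⁷ GeV².
Result: 2.17 × 10⁻¹⁷ × 8.13 × 10⁵ = 1.76 × 10⁻¹¹ N.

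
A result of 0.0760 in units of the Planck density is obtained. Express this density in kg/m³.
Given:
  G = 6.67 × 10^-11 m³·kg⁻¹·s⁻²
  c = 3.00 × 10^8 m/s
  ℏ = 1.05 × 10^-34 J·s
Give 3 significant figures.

One Planck density: ρ_P = c⁵/(ℏG²) = 5.20 × 10^96 kg/m³.
0.0760 × 5.20 × 10^96 kg/m³ = 3.95 × 10^95 kg/m³

3.95 × 10^95 kg/m³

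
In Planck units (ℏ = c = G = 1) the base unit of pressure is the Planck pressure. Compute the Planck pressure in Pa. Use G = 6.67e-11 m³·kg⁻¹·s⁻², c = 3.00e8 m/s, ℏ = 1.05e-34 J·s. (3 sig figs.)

4.68e113 Pa

p_P = c⁷/(ℏG²)
  = 2.19e59 / 4.67e-55
  = 4.68e113 Pa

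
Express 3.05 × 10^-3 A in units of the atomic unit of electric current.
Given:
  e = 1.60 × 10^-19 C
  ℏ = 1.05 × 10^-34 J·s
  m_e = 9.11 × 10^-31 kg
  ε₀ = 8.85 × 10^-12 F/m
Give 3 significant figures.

0.457

atomic unit of electric current: I_au = e E_h/ℏ = m_e e⁵/((4πε₀)²ℏ³) = 6.67 × 10^-3 A.
3.05 × 10^-3 / 6.67 × 10^-3 = 0.457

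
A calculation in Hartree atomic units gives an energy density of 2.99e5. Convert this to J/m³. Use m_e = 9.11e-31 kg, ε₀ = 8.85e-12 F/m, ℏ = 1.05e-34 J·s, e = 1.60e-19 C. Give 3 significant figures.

One atomic unit of energy density: u_au = E_h/a₀³ = m_e⁴e¹⁰/((4πε₀)⁵ℏ⁸) = 3.01e13 J/m³.
2.99e5 × 3.01e13 J/m³ = 9.01e18 J/m³

9.01e18 J/m³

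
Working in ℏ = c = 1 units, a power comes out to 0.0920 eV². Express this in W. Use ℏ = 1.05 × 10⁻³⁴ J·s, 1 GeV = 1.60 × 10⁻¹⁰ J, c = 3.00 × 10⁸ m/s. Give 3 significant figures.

2.24 × 10⁻⁵ W

Power is [E]/[T] = [E]²/ℏ.
1 GeV² → 1/ℏ × (1 GeV in J)² = 2.44 × 10¹⁴ W.
Convert the energy scale: 0.0920 eV² = 9.20 × 10⁻²⁰ GeV².
Result: 9.20 × 10⁻²⁰ × 2.44 × 10¹⁴ = 2.24 × 10⁻⁵ W.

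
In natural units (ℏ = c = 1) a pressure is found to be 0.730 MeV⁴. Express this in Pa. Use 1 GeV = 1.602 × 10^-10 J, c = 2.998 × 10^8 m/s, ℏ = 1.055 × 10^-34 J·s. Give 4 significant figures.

Pressure is [E]/[L]³ = [E]⁴/(ℏc)³.
1 GeV⁴ → 1/(ℏc)³ × (1 GeV in J)⁴ = 2.082 × 10^37 Pa.
Convert the energy scale: 0.730 MeV⁴ = 7.30 × 10^-13 GeV⁴.
Result: 7.30 × 10^-13 × 2.082 × 10^37 = 1.520 × 10^25 Pa.

1.520 × 10^25 Pa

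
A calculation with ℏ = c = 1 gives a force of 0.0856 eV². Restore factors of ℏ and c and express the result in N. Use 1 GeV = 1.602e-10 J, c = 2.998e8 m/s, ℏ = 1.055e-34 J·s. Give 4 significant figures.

6.946e-14 N

Force is [E]/[L] = [E]²/(ℏc); restore (ℏc)⁻¹.
1 GeV² → 1/(ℏc) × (1 GeV in J)² = 8.114e5 N.
Convert the energy scale: 0.0856 eV² = 8.56e-20 GeV².
Result: 8.56e-20 × 8.114e5 = 6.946e-14 N.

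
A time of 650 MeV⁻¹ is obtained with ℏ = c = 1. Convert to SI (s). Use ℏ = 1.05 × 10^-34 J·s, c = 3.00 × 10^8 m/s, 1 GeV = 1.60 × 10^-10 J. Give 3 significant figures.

4.27 × 10^-19 s

A time is [E]⁻¹ in ℏ=c=1; restore one factor of ℏ.
1 GeV⁻¹ → ℏ × (1 GeV in J)⁻¹ = 6.56 × 10^-25 s.
Convert the energy scale: 650 MeV⁻¹ = 6.50 × 10^5 GeV⁻¹.
Result: 6.50 × 10^5 × 6.56 × 10^-25 = 4.27 × 10^-19 s.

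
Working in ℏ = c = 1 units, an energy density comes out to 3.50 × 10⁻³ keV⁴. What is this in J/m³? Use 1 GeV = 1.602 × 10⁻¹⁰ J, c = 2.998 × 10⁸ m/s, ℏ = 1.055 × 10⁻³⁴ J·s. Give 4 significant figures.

7.286 × 10¹⁰ J/m³

[E]/[L]³ = [E]⁴/(ℏc)³; restore (ℏc)⁻³.
1 GeV⁴ → 1/(ℏc)³ × (1 GeV in J)⁴ = 2.082 × 10³⁷ J/m³.
Convert the energy scale: 3.50 × 10⁻³ keV⁴ = 3.50 × 10⁻²⁷ GeV⁴.
Result: 3.50 × 10⁻²⁷ × 2.082 × 10³⁷ = 7.286 × 10¹⁰ J/m³.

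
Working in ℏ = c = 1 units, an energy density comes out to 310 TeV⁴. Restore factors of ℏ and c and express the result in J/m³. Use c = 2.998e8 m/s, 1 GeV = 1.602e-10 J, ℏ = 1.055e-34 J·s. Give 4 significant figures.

[E]/[L]³ = [E]⁴/(ℏc)³; restore (ℏc)⁻³.
1 GeV⁴ → 1/(ℏc)³ × (1 GeV in J)⁴ = 2.082e37 J/m³.
Convert the energy scale: 310 TeV⁴ = 3.10e14 GeV⁴.
Result: 3.10e14 × 2.082e37 = 6.453e51 J/m³.

6.453e51 J/m³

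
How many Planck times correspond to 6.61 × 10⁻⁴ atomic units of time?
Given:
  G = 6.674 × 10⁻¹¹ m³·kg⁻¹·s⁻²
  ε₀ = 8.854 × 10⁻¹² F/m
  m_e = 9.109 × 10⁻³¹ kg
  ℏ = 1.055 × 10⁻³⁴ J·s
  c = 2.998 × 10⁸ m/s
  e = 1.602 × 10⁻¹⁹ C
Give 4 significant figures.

2.970 × 10²³

atomic unit of time: τ_au = (4πε₀)²ℏ³/(m_e e⁴) = 2.423 × 10⁻¹⁷ s
Planck time: t_P = √(ℏG/c⁵) = 5.392 × 10⁻⁴⁴ s
6.61 × 10⁻⁴ × 2.423 × 10⁻¹⁷ / 5.392 × 10⁻⁴⁴ = 2.970 × 10²³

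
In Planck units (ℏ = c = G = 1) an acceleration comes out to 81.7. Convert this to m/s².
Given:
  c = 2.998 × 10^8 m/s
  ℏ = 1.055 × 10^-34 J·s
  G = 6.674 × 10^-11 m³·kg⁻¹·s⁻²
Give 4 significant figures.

One Planck acceleration: a_P = √(c⁷/(ℏG)) = 5.560 × 10^51 m/s².
81.7 × 5.560 × 10^51 m/s² = 4.543 × 10^53 m/s²

4.543 × 10^53 m/s²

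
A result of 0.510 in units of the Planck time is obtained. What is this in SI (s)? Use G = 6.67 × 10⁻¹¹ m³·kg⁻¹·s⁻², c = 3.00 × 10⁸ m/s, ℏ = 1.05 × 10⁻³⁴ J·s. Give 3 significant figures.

2.74 × 10⁻⁴⁴ s

One Planck time: t_P = √(ℏG/c⁵) = 5.37 × 10⁻⁴⁴ s.
0.510 × 5.37 × 10⁻⁴⁴ s = 2.74 × 10⁻⁴⁴ s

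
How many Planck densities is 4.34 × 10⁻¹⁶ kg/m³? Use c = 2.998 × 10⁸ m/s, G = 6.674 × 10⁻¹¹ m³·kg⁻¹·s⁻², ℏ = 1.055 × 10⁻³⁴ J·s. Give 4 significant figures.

Planck density: ρ_P = c⁵/(ℏG²) = 5.154 × 10⁹⁶ kg/m³.
4.34 × 10⁻¹⁶ / 5.154 × 10⁹⁶ = 8.421 × 10⁻¹¹³

8.421 × 10⁻¹¹³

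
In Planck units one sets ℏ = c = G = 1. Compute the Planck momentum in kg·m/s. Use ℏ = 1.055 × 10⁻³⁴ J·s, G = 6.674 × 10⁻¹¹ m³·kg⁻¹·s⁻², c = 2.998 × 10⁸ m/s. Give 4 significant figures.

p_P = √(ℏc³/G)
  = √(42.60)
  = 6.527 kg·m/s

6.527 kg·m/s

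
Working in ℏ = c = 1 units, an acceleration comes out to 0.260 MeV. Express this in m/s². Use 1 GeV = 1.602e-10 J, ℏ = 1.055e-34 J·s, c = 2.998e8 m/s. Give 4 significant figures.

Acceleration is [L]/[T]² = c·[E]/ℏ.
1 GeV → c/ℏ × (1 GeV in J) = 4.552e32 m/s².
Convert the energy scale: 0.260 MeV = 2.60e-4 GeV.
Result: 2.60e-4 × 4.552e32 = 1.184e29 m/s².

1.184e29 m/s²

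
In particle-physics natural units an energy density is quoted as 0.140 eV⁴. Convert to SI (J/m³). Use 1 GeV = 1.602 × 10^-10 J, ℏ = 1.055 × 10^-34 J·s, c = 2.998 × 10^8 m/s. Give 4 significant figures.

2.914 J/m³

[E]/[L]³ = [E]⁴/(ℏc)³; restore (ℏc)⁻³.
1 GeV⁴ → 1/(ℏc)³ × (1 GeV in J)⁴ = 2.082 × 10^37 J/m³.
Convert the energy scale: 0.140 eV⁴ = 1.40 × 10^-37 GeV⁴.
Result: 1.40 × 10^-37 × 2.082 × 10^37 = 2.914 J/m³.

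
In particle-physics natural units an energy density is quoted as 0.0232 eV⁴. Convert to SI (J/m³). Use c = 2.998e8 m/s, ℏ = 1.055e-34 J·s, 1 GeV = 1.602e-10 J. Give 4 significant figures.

0.4829 J/m³

[E]/[L]³ = [E]⁴/(ℏc)³; restore (ℏc)⁻³.
1 GeV⁴ → 1/(ℏc)³ × (1 GeV in J)⁴ = 2.082e37 J/m³.
Convert the energy scale: 0.0232 eV⁴ = 2.32e-38 GeV⁴.
Result: 2.32e-38 × 2.082e37 = 0.4829 J/m³.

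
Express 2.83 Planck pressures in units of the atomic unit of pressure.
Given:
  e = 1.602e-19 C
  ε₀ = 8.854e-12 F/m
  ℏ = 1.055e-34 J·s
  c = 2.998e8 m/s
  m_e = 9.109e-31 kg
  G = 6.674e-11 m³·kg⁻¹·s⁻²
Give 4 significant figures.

Planck pressure: p_P = c⁷/(ℏG²) = 4.632e113 Pa
atomic unit of pressure: P_au = E_h/a₀³ = m_e⁴e¹⁰/((4πε₀)⁵ℏ⁸) = 2.929e13 Pa
2.83 × 4.632e113 / 2.929e13 = 4.476e100

4.476e100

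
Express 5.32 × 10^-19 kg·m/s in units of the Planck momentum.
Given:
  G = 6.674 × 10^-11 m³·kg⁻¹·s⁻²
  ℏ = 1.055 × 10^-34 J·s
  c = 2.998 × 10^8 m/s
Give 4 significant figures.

8.151 × 10^-20

Planck momentum: p_P = √(ℏc³/G) = 6.527 kg·m/s.
5.32 × 10^-19 / 6.527 = 8.151 × 10^-20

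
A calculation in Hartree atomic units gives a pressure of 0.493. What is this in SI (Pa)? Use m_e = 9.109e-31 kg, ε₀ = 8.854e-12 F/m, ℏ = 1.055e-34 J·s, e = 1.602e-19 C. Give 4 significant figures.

1.444e13 Pa

One atomic unit of pressure: P_au = E_h/a₀³ = m_e⁴e¹⁰/((4πε₀)⁵ℏ⁸) = 2.929e13 Pa.
0.493 × 2.929e13 Pa = 1.444e13 Pa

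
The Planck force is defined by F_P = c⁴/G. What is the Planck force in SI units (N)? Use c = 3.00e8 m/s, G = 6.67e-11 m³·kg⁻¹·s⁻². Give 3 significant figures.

1.21e44 N

F_P = c⁴/G
  = 8.10e33 / 6.67e-11
  = 1.21e44 N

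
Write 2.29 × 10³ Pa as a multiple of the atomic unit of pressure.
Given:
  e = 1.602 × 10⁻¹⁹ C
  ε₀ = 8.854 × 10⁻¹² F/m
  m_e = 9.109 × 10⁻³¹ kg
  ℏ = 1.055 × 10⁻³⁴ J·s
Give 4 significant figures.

atomic unit of pressure: P_au = E_h/a₀³ = m_e⁴e¹⁰/((4πε₀)⁵ℏ⁸) = 2.929 × 10¹³ Pa.
2.29 × 10³ / 2.929 × 10¹³ = 7.818 × 10⁻¹¹

7.818 × 10⁻¹¹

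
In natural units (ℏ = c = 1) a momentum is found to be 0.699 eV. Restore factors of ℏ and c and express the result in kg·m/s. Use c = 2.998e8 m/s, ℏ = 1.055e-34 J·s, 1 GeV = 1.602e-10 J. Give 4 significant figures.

Momentum is [E]/c; divide by c.
1 GeV → 1/c × (1 GeV in J) = 5.344e-19 kg·m/s.
Convert the energy scale: 0.699 eV = 6.99e-10 GeV.
Result: 6.99e-10 × 5.344e-19 = 3.735e-28 kg·m/s.

3.735e-28 kg·m/s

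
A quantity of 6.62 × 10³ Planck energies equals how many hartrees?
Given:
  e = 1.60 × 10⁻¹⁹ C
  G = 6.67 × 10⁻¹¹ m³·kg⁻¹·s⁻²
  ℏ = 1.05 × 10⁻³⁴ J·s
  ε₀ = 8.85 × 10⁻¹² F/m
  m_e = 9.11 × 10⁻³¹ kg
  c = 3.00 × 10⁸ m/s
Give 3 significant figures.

2.96 × 10³⁰

Planck energy: E_P = √(ℏc⁵/G) = 1.96 × 10⁹ J
hartree: E_h = m_e e⁴/(4πε₀ℏ)² = 4.38 × 10⁻¹⁸ J
6.62 × 10³ × 1.96 × 10⁹ / 4.38 × 10⁻¹⁸ = 2.96 × 10³⁰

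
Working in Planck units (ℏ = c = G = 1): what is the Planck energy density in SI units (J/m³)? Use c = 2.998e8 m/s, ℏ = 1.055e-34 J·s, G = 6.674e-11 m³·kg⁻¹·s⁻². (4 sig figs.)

The unique combination of the constants set to 1 with dimensions of energy density is u_P = c⁷/(ℏG²).
  = 2.177e59 / 4.699e-55
  = 4.632e113 J/m³

4.632e113 J/m³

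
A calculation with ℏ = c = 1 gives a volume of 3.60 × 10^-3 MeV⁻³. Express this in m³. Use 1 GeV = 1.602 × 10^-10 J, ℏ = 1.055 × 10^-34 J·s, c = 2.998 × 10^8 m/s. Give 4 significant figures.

2.771 × 10^-41 m³

Volume is [L]³ = [E]⁻³·(ℏc)³.
1 GeV⁻³ → (ℏc)³ × (1 GeV in J)⁻³ = 7.696 × 10^-48 m³.
Convert the energy scale: 3.60 × 10^-3 MeV⁻³ = 3.60 × 10^6 GeV⁻³.
Result: 3.60 × 10^6 × 7.696 × 10^-48 = 2.771 × 10^-41 m³.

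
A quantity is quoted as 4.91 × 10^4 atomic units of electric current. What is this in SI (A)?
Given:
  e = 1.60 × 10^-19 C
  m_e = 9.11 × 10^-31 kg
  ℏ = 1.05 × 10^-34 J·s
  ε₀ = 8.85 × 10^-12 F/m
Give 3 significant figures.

328 A

One atomic unit of electric current: I_au = e E_h/ℏ = m_e e⁵/((4πε₀)²ℏ³) = 6.67 × 10^-3 A.
4.91 × 10^4 × 6.67 × 10^-3 A = 328 A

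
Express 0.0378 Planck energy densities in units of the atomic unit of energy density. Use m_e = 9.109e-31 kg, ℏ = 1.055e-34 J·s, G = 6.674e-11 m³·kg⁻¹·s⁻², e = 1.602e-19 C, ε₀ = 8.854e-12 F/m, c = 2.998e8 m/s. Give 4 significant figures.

5.978e98

Planck energy density: u_P = c⁷/(ℏG²) = 4.632e113 J/m³
atomic unit of energy density: u_au = E_h/a₀³ = m_e⁴e¹⁰/((4πε₀)⁵ℏ⁸) = 2.929e13 J/m³
0.0378 × 4.632e113 / 2.929e13 = 5.978e98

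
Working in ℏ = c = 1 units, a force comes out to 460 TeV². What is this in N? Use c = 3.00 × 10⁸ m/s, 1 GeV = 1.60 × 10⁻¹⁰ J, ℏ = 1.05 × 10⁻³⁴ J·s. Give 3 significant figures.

Force is [E]/[L] = [E]²/(ℏc); restore (ℏc)⁻¹.
1 GeV² → 1/(ℏc) × (1 GeV in J)² = 8.13 × 10⁵ N.
Convert the energy scale: 460 TeV² = 4.60 × 10⁸ GeV².
Result: 4.60 × 10⁸ × 8.13 × 10⁵ = 3.74 × 10¹⁴ N.

3.74 × 10¹⁴ N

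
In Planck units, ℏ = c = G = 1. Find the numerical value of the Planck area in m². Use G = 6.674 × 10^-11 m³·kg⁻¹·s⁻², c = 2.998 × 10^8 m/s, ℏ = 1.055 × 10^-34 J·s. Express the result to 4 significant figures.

The unique combination of the constants set to 1 with dimensions of area is A_P = ℏG/c³.
  = 7.041 × 10^-45 / 2.695 × 10^25
  = 2.613 × 10^-70 m²

2.613 × 10^-70 m²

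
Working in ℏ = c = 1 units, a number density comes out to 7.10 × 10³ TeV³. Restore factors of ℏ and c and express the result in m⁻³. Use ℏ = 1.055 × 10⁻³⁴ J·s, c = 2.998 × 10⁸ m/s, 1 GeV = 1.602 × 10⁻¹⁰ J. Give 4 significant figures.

Number density is [L]⁻³ = [E]³/(ℏc)³.
1 GeV³ → 1/(ℏc)³ × (1 GeV in J)³ = 1.299 × 10⁴⁷ m⁻³.
Convert the energy scale: 7.10 × 10³ TeV³ = 7.10 × 10¹² GeV³.
Result: 7.10 × 10¹² × 1.299 × 10⁴⁷ = 9.226 × 10⁵⁹ m⁻³.

9.226 × 10⁵⁹ m⁻³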